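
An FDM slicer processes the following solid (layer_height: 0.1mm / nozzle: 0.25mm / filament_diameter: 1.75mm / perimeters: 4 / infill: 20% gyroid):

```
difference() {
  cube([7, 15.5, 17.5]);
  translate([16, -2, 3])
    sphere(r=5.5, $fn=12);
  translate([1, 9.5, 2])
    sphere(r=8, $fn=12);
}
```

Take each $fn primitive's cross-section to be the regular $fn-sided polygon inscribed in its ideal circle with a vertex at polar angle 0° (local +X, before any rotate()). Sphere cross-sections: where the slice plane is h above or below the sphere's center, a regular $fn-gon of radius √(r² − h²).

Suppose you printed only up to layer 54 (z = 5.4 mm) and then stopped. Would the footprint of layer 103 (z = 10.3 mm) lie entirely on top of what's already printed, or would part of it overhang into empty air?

part overhangs

Compare the two slices. At z = 5.4: the cube (footprint 7×15.5) is included at this height (area 108.50 mm²); the sphere at (16, -2): section is a regular 12-gon, circumradius = √(r²−h²) = √(5.5²−2.4²) = 4.949 (area = (12/2)·4.949²·sin(360°/12) = 73.47 mm²); the r=8 sphere at (1, 9.5) slices to a regular 12-gon of circumradius 7.242 (√(r²−h²) with h=3.4 from center) (area = (12/2)·7.242²·sin(360°/12) = 157.32 mm²); After the difference (first − rest): starting from the 7×15.5 cube (108.50 mm²), the r=5.5 sphere at (16, -2) misses the remaining region (no effect); the r=8 sphere at (1, 9.5) partially overlaps it — only the 83.44 mm² overlap (of its 157.32 mm²) is removed, clipping the outline — area = 25.06 mm². At z = 10.3: the cube is present — its section is the full 7×15.5 rectangle (area 108.50 mm²); the sphere at (16, -2) is absent (|z−center|=7.300 > r=5.5); the sphere at (1, 9.5) does not reach this height (|z−center|=8.300 > r=8); After the difference (first − rest): none of the subtracted shapes is present at this height, so the 7×15.5 cube is unchanged — area = 108.50 mm². Checking containment: at z = 10.3 the cross-section extends beyond the z = 5.4 cross-section by about 83.44 mm².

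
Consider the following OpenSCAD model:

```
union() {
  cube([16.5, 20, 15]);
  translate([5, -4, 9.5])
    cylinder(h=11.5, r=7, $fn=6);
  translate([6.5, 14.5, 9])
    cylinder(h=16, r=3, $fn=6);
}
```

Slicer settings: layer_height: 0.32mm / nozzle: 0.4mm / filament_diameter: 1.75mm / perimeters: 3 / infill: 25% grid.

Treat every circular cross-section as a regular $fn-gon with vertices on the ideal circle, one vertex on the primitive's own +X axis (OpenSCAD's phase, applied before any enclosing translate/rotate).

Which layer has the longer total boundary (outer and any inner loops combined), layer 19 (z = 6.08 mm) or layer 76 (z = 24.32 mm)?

layer 19 (z = 6.08 mm)

Layer 19 (z = 6.08): the cube (footprint 16.5×20) is included at this height (perimeter 73.00 mm); the cylinder at (5, -4) is not intersected at this z (z outside [9.5, 21]); the cylinder at (6.5, 14.5) does not reach this height (z outside [9, 25]); Taking the union: only the 16.5×20 cube is present, so the union is just that shape — boundary = 73.00 mm. So its perimeter = 73.00 mm. Layer 76 (z = 24.32): the cube is absent (z outside [0, 15]); the cylinder at (5, -4) is absent (z outside [9.5, 21]); the r=3 cylinder at (6.5, 14.5) contributes a regular 6-gon of circumradius 3 (perimeter = 2·6·3.000·sin(180°/6) = 18.00 mm); Combining (union): only the r=3 cylinder at (6.5, 14.5) is present, so the union is just that shape — boundary = 18.00 mm. So its perimeter = 18.00 mm. Layer 19 is larger (73.00 vs 18.00 mm).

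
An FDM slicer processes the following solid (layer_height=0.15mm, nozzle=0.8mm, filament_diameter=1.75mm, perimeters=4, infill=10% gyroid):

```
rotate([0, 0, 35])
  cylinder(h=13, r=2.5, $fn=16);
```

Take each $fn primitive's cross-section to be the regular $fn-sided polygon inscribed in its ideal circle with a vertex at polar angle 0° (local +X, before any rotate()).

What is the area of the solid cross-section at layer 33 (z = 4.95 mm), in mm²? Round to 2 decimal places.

At z = 4.95 mm: the r=2.5 cylinder gives a regular 16-gon of circumradius 2.5 (constant along its height) (area = (16/2)·2.500²·sin(360°/16) = 19.13 mm²); (whole slice rotated 35° about Z — lengths, areas and connectivity unchanged). Overall, the cross-section is a single solid region. Net area = 19.13 mm².

19.13 mm²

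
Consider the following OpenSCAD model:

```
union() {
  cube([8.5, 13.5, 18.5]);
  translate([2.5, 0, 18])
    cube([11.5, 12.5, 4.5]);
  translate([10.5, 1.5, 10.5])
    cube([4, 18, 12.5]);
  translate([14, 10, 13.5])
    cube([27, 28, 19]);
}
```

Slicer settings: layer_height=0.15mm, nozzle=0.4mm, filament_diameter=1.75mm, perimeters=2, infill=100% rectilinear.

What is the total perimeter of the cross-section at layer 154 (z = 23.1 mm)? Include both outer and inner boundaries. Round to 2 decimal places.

At z = 23.1 mm: the cube is absent (z outside [0, 18.5]); the cube at (2.5, 0) is not intersected at this z (z outside [18, 22.5]); the cube at (10.5, 1.5) is absent (z outside [10.5, 23]); the cube at (14, 10) (footprint 27×28) is included at this height (perimeter 110.00 mm); Merging all regions: only the 27×28 cube at (14, 10) is present, so the union is just that shape — boundary = 110.00 mm. Overall, the cross-section is a single solid region. Total boundary length (outer) = 110.00 mm.

110.00 mm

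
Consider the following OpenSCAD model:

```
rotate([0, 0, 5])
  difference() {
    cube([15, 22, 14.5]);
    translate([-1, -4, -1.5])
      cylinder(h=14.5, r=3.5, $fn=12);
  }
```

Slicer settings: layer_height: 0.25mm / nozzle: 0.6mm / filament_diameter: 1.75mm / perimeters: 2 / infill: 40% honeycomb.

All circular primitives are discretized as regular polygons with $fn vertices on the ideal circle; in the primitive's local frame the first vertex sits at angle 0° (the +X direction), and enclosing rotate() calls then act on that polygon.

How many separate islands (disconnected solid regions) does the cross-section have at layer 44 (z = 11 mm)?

1

At z = 11 mm: the 15×22 cube contributes its full rectangle; the cylinder at (-1, -4): section is a regular 12-gon, circumradius r=3.5; Subtracting the remaining from the first: starting from the 15×22 cube, the r=3.5 cylinder at (-1, -4) misses the remaining region (no effect) — 1 connected region; (whole slice rotated 5° about Z — lengths, areas and connectivity unchanged). Overall, the cross-section is a single solid region. Island count = 1.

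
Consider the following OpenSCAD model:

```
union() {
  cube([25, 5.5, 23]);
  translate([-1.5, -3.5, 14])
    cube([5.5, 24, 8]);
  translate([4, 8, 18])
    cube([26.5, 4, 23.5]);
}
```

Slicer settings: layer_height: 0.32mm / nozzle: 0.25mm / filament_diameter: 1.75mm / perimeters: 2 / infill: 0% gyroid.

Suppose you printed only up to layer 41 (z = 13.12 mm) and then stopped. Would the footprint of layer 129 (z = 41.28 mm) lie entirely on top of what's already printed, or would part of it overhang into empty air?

part overhangs

Compare the two slices. At z = 13.12: the 25×5.5 cube contributes its full rectangle (area 137.50 mm²); the cube at (-1.5, -3.5) is absent (z outside [14, 22]); the cube at (4, 8) is not intersected at this z (z outside [18, 41.5]); Combining (union): only the 25×5.5 cube is present, so the union is just that shape — area = 137.50 mm². At z = 41.28: the cube is not intersected at this z (z outside [0, 23]); the cube at (-1.5, -3.5) is not intersected at this z (z outside [14, 22]); the cube at (4, 8) (footprint 26.5×4) is included at this height (area 106.00 mm²); Taking the union: only the 26.5×4 cube at (4, 8) is present, so the union is just that shape — area = 106.00 mm². Checking containment: at z = 41.28 the cross-section extends beyond the z = 13.12 cross-section by about 106.00 mm².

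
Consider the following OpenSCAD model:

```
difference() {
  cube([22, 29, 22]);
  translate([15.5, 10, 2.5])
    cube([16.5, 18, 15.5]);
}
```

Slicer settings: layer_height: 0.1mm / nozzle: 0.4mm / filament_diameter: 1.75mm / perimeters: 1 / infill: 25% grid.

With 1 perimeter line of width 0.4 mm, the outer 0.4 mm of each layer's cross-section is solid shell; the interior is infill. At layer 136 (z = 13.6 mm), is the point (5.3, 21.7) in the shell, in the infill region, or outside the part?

infill

At z = 13.6 mm: the 22×29 cube contributes its full rectangle; the cube at (15.5, 10) is present — its section is the full 16.5×18 rectangle; After the difference (first − rest): starting from the 22×29 cube, the 16.5×18 cube at (15.5, 10) partially overlaps it — only the 117.00 mm² overlap (of its 297.00 mm²) is removed, clipping the outline — 1 connected region. Overall, the cross-section is a single solid region. The nearest boundary edge runs (0.00, 0.00)→(0.00, 29.00); distance from the point to it = 5.30 mm. The point is inside the cross-section and 5.30 mm from the nearest boundary — more than the 0.4 mm shell width (1 × 0.4), so it's in the infill interior.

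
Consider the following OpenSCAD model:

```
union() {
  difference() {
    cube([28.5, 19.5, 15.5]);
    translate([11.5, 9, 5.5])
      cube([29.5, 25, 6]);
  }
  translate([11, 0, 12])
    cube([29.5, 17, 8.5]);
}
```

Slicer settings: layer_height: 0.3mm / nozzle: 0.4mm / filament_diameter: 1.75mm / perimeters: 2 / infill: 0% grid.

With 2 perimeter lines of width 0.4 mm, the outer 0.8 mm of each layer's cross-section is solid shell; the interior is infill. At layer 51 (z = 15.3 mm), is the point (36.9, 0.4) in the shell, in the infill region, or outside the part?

shell

At z = 15.3 mm: the cube (footprint 28.5×19.5) is included at this height; the cube at (11.5, 9) is absent (z outside [5.5, 11.5]); Taking the first minus the rest: none of the subtracted shapes is present at this height, so the 28.5×19.5 cube is unchanged — 1 connected region; the cube at (11, 0) is present — its section is the full 29.5×17 rectangle; Taking the union: the regions partially overlap (shared area 297.50 mm²), so overlapping operands fuse into one piece — 1 connected region. Overall, the cross-section is a single solid region. The nearest boundary edge runs (40.50, 0.00)→(28.50, 0.00); distance from the point to it = 0.40 mm. The point is inside the cross-section, 0.40 mm from the nearest boundary — within the 0.8 mm shell band (2 × 0.4).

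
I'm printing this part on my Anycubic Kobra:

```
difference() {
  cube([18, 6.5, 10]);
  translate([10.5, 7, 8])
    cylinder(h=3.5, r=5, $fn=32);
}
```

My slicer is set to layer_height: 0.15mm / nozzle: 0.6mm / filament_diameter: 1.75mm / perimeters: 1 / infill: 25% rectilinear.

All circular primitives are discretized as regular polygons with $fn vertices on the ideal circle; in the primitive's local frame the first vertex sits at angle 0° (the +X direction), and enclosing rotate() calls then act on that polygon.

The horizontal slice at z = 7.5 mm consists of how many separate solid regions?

1

At z = 7.5 mm: the 18×6.5 cube contributes its full rectangle; the cylinder at (10.5, 7) is absent (z outside [8, 11.5]); Subtracting the remaining from the first: none of the subtracted shapes is present at this height, so the 18×6.5 cube is unchanged — 1 connected region. The result has 1 disconnected region.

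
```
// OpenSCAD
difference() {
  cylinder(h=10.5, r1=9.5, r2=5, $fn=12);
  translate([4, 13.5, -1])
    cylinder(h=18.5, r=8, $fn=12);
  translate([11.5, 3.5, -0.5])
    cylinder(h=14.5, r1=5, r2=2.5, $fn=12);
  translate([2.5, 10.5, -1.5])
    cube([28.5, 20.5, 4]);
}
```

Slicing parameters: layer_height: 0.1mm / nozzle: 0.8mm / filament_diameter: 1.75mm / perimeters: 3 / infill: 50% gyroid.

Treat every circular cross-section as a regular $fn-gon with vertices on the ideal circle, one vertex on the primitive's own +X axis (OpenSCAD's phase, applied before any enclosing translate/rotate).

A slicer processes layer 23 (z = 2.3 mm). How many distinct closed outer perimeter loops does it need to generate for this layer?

At z = 2.3 mm: the cone (r1=9.5→r2=5) has section circumradius 8.514 here — a regular 12-gon; the cylinder at (4, 13.5): section is a regular 12-gon, circumradius r=8; the cone at (11.5, 3.5) (r1=5→r2=2.5) has section circumradius 4.517 here — a regular 12-gon; the 28.5×20.5 cube at (2.5, 10.5) contributes its full rectangle; Subtracting the remaining from the first: starting from the cone, the r=8 cylinder at (4, 13.5) partially overlaps it — only the 11.02 mm² overlap (of its 192.00 mm²) is removed, clipping the outline; the cone at (11.5, 3.5) partially overlaps it — only the 1.89 mm² overlap (of its 61.22 mm²) is removed, clipping the outline; the 28.5×20.5 cube at (2.5, 10.5) misses the remaining region (no effect) — 1 connected region. The result has 1 disconnected region.

1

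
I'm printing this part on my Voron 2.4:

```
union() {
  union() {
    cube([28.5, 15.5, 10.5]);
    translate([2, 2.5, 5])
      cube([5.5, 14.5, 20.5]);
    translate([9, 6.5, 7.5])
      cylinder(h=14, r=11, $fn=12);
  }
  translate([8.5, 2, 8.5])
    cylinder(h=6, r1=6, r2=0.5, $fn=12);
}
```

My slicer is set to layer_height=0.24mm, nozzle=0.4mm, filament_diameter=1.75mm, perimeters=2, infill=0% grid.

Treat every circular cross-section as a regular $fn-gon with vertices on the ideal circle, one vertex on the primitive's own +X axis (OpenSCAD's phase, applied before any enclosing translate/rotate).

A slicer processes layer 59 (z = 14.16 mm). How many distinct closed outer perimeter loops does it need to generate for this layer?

At z = 14.16 mm: the cube does not reach this height (z outside [0, 10.5]); the cube at (2, 2.5) (footprint 5.5×14.5) is included at this height; the r=11 cylinder at (9, 6.5) gives a regular 12-gon of circumradius 11 (constant along its height); Taking the union: the regions partially overlap (shared area 75.40 mm²), so overlapping operands fuse into one piece — 1 connected region; the cone at (8.5, 2): at t=0.943 of its height the radius interpolates to r₁+(r₂−r₁)t = 0.812, giving a regular 12-gon of that circumradius; Taking the union: the cone at (8.5, 2) lies entirely inside the result so far, so the union is just the result so far — 1 connected region. The result has 1 disconnected region.

1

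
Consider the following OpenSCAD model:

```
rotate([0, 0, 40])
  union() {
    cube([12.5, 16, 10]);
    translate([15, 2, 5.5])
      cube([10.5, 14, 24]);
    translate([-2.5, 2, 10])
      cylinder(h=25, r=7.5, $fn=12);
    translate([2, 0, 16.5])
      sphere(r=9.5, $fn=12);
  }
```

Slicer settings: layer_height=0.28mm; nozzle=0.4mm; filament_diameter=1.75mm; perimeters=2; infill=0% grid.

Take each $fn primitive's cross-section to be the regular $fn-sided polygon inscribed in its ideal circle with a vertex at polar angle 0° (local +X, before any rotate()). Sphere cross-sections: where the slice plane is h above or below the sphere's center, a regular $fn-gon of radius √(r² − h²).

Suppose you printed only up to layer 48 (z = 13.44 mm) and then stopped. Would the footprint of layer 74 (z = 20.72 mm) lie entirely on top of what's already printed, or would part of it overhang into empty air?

entirely on top

Compare the two slices. At z = 13.44: the cube is absent (z outside [0, 10]); the cube at (15, 2) is present — its section is the full 10.5×14 rectangle (area 147.00 mm²); the cylinder at (-2.5, 2): section is a regular 12-gon, circumradius r=7.5 (area = (12/2)·7.500²·sin(360°/12) = 168.75 mm²); the r=9.5 sphere at (2, 0) slices to a regular 12-gon of circumradius 8.994 (√(r²−h²) with h=3.06 from center) (area = (12/2)·8.994²·sin(360°/12) = 242.66 mm²); Merging all regions: the regions partially overlap — summed areas 558.41 mm² minus the doubly-counted overlap 123.88 mm² gives 434.52 mm² — area = 434.52 mm²; (whole slice rotated 40° about Z — lengths, areas and connectivity unchanged). At z = 20.72: the cube is absent (z outside [0, 10]); the 10.5×14 cube at (15, 2) contributes its full rectangle (area 147.00 mm²); the cylinder at (-2.5, 2): section is a regular 12-gon, circumradius r=7.5 (area = (12/2)·7.500²·sin(360°/12) = 168.75 mm²); the sphere at (2, 0): section is a regular 12-gon, circumradius = √(r²−h²) = √(9.5²−4.22²) = 8.511 (area = (12/2)·8.511²·sin(360°/12) = 217.32 mm²); Combining (union): the regions partially overlap — summed areas 533.07 mm² minus the doubly-counted overlap 115.60 mm² gives 417.47 mm² — area = 417.47 mm²; (rotated 40° about Z; rotation is an isometry so areas/perimeters/island counts are preserved). Checking containment: the cross-section at z = 20.72 is a subset of the cross-section at z = 13.44.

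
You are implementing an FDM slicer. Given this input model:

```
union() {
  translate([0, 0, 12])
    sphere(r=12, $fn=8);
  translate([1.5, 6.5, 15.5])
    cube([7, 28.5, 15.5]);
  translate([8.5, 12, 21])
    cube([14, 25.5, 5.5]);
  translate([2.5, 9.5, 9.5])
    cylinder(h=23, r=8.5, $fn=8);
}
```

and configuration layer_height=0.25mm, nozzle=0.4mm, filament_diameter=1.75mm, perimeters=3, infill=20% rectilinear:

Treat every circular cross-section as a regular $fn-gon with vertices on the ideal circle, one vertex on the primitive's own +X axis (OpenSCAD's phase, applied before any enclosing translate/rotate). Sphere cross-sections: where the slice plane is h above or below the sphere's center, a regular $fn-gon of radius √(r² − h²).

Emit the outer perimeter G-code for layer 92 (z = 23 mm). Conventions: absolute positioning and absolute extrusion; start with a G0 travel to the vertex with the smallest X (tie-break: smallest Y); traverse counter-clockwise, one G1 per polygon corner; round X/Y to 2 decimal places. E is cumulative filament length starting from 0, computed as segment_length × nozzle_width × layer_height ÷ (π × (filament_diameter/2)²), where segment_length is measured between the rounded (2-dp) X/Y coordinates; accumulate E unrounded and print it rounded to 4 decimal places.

G0 X-6.00 Y9.50 Z23.00
G1 X-3.51 Y3.49 E0.2705
G1 X-3.33 Y3.42 E0.2785
G1 X-3.39 Y3.39 E0.2813
G1 X-4.80 Y0.00 E0.4339
G1 X-3.39 Y-3.39 E0.5866
G1 X0.00 Y-4.80 E0.7392
G1 X3.39 Y-3.39 E0.8919
G1 X4.80 Y0.00 E1.0445
G1 X4.11 Y1.67 E1.1196
G1 X8.51 Y3.49 E1.3176
G1 X11.00 Y9.50 E1.5881
G1 X9.96 Y12.00 E1.7006
G1 X22.50 Y12.00 E2.2220
G1 X22.50 Y37.50 E3.2821
G1 X8.50 Y37.50 E3.8642
G1 X8.50 Y35.00 E3.9681
G1 X1.50 Y35.00 E4.2592
G1 X1.50 Y17.59 E4.9830
G1 X-3.51 Y15.51 E5.2085
G1 X-6.00 Y9.50 E5.4790

At z = 23 mm: the r=12 sphere slices to a regular 8-gon of circumradius 4.796 (√(r²−h²) with h=11 from center); the cube at (1.5, 6.5) (footprint 7×28.5) is included at this height; the cube at (8.5, 12) is present — its section is the full 14×25.5 rectangle; the r=8.5 cylinder at (2.5, 9.5) gives a regular 8-gon of circumradius 8.5 (constant along its height); Merging all regions: the regions partially overlap (shared area 89.78 mm²), so overlapping operands fuse into one piece — 1 connected region. The outline is a single polygon with 20 vertices. Extrusion per mm of travel: 0.4 × 0.25 / (π × 0.875²) = 0.041575. Accumulating E over each segment gives final E = 5.4790.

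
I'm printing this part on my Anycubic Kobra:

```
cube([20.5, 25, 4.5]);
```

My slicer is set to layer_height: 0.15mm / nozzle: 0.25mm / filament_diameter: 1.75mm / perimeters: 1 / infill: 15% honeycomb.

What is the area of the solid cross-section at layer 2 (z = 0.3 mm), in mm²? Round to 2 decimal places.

512.50 mm²

At z = 0.3 mm: the cube is present — its section is the full 20.5×25 rectangle (area 512.50 mm²). Overall, the cross-section is a single solid region. Net area = 512.50 mm².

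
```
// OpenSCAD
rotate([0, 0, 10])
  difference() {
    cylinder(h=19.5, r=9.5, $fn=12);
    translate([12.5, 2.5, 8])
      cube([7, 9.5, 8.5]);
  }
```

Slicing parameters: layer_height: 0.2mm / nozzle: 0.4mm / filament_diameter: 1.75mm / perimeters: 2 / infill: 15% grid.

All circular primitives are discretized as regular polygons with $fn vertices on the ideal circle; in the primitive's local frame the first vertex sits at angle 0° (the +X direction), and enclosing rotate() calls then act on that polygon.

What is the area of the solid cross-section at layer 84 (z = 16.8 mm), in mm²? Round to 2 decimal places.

At z = 16.8 mm: the r=9.5 cylinder gives a regular 12-gon of circumradius 9.5 (constant along its height) (area = (12/2)·9.500²·sin(360°/12) = 270.75 mm²); the cube at (12.5, 2.5) is not intersected at this z (z outside [8, 16.5]); Taking the first minus the rest: none of the subtracted shapes is present at this height, so the r=9.5 cylinder is unchanged — area = 270.75 mm²; (rotated 10° about Z; rotation is an isometry so areas/perimeters/island counts are preserved). Overall, the cross-section is a single solid region. Net area = 270.75 mm².

270.75 mm²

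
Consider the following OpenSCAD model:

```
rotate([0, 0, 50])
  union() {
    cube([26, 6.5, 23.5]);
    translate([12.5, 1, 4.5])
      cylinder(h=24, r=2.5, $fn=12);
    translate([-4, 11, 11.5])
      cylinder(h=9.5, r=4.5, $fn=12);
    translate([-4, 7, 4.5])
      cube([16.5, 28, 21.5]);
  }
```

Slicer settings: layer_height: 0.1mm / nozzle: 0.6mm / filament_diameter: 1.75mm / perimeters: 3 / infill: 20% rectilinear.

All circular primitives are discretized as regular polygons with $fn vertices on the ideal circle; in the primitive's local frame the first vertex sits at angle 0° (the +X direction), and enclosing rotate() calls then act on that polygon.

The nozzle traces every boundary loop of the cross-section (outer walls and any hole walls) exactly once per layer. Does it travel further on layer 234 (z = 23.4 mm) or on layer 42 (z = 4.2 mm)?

layer 234 (z = 23.4 mm)

Layer 234 (z = 23.4): the cube (footprint 26×6.5) is included at this height (perimeter 65.00 mm); the r=2.5 cylinder at (12.5, 1) gives a regular 12-gon of circumradius 2.5 (constant along its height) (perimeter = 2·12·2.500·sin(180°/12) = 15.53 mm); the cylinder at (-4, 11) does not reach this height (z outside [11.5, 21]); the cube at (-4, 7) is present — its section is the full 16.5×28 rectangle (perimeter 89.00 mm); Merging all regions: the regions partially overlap (shared area 14.11 mm²), so the edge portions inside another operand are dropped and the merged outline is re-measured after clipping — boundary = 155.23 mm; (rotated 50° about Z; rotation is an isometry so areas/perimeters/island counts are preserved). So its perimeter = 155.23 mm. Layer 42 (z = 4.2): the cube is present — its section is the full 26×6.5 rectangle (perimeter 65.00 mm); the cylinder at (12.5, 1) does not reach this height (z outside [4.5, 28.5]); the cylinder at (-4, 11) is not intersected at this z (z outside [11.5, 21]); the cube at (-4, 7) is not intersected at this z (z outside [4.5, 26]); Merging all regions: only the 26×6.5 cube is present, so the union is just that shape — boundary = 65.00 mm; (whole slice rotated 50° about Z — lengths, areas and connectivity unchanged). So its perimeter = 65.00 mm. Layer 234 is larger (155.23 vs 65.00 mm).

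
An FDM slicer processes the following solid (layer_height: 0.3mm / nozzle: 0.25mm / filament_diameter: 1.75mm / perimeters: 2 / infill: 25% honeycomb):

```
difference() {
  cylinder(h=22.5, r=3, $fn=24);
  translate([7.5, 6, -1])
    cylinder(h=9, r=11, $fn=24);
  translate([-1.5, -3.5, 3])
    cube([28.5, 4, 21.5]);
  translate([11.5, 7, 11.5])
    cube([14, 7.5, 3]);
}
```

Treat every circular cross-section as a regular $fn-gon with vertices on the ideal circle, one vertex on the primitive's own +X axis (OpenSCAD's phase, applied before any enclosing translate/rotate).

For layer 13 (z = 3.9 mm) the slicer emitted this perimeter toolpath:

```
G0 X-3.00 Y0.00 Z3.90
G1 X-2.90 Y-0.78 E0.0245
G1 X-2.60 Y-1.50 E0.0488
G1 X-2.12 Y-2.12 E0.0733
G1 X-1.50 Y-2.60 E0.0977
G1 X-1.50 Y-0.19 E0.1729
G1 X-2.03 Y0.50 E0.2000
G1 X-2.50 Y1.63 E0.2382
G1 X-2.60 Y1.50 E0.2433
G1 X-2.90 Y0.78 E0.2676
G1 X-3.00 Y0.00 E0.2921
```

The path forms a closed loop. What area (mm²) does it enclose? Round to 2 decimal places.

Apply the shoelace formula to the sequence of (X, Y) vertices; enclosed area = 3.83 mm².

3.83 mm²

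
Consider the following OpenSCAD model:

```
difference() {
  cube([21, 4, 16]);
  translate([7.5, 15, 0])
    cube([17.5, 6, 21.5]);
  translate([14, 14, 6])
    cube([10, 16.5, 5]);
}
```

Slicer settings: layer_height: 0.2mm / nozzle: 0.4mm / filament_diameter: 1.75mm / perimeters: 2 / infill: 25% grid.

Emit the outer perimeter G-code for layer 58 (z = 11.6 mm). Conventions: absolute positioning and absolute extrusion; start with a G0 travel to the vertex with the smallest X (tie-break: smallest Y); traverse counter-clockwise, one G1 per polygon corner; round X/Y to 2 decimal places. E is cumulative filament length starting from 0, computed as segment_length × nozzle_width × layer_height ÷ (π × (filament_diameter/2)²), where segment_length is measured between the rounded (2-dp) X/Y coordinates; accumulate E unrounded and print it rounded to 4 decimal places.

G0 X0.00 Y0.00 Z11.60
G1 X21.00 Y0.00 E0.6985
G1 X21.00 Y4.00 E0.8315
G1 X0.00 Y4.00 E1.5300
G1 X0.00 Y0.00 E1.6630

At z = 11.6 mm: the cube (footprint 21×4) is included at this height; the cube at (7.5, 15) (footprint 17.5×6) is included at this height; the cube at (14, 14) is absent (z outside [6, 11]); Subtracting the remaining from the first: starting from the 21×4 cube, the 17.5×6 cube at (7.5, 15) misses the remaining region (no effect) — 1 connected region. The outline is a single polygon with 4 vertices. Extrusion per mm of travel: 0.4 × 0.2 / (π × 0.875²) = 0.033260. Accumulating E over each segment gives final E = 1.6630.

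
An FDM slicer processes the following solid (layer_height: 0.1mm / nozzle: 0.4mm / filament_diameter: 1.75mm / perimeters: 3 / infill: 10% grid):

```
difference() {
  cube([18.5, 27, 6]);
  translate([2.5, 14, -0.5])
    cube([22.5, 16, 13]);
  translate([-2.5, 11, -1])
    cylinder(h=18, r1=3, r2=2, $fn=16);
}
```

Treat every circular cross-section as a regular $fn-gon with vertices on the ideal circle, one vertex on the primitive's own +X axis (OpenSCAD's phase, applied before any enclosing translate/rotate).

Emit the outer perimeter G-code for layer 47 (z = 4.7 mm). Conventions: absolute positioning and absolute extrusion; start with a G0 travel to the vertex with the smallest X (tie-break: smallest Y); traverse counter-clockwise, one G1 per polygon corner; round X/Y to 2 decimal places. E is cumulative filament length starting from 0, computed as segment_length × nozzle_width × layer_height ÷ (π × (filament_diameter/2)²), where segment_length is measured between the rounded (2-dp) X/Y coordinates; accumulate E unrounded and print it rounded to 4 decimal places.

At z = 4.7 mm: the cube (footprint 18.5×27) is included at this height; the cube at (2.5, 14) is present — its section is the full 22.5×16 rectangle; the cone at (-2.5, 11): at t=0.317 of its height the radius interpolates to r₁+(r₂−r₁)t = 2.683, giving a regular 16-gon of that circumradius; After the difference (first − rest): starting from the 18.5×27 cube, the 22.5×16 cube at (2.5, 14) partially overlaps it — only the 208.00 mm² overlap (of its 360.00 mm²) is removed, clipping the outline; the cone at (-2.5, 11) partially overlaps it — only the 0.17 mm² overlap (of its 22.04 mm²) is removed, clipping the outline — 1 connected region. The outline is a single polygon with 9 vertices. Extrusion per mm of travel: 0.4 × 0.1 / (π × 0.875²) = 0.016630. Accumulating E over each segment gives final E = 1.5139.

G0 X0.00 Y0.00 Z4.70
G1 X18.50 Y0.00 E0.3077
G1 X18.50 Y14.00 E0.5405
G1 X2.50 Y14.00 E0.8066
G1 X2.50 Y27.00 E1.0227
G1 X0.00 Y27.00 E1.0643
G1 X0.00 Y11.92 E1.3151
G1 X0.18 Y11.00 E1.3307
G1 X0.00 Y10.08 E1.3463
G1 X0.00 Y0.00 E1.5139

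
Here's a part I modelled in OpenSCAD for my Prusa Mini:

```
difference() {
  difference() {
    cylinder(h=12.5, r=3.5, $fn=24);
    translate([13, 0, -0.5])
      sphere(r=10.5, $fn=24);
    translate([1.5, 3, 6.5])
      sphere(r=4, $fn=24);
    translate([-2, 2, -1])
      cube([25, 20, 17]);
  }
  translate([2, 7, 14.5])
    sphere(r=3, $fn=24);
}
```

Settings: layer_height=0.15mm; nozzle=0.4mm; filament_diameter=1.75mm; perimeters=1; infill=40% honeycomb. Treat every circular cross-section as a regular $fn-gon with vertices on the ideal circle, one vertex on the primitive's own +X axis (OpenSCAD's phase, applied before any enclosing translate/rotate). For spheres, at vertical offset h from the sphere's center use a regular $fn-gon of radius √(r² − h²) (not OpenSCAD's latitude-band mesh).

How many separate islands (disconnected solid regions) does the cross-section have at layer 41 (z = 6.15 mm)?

1

At z = 6.15 mm: the r=3.5 cylinder gives a regular 24-gon of circumradius 3.5 (constant along its height); the sphere at (13, 0): section is a regular 24-gon, circumradius = √(r²−h²) = √(10.5²−6.65²) = 8.126; the r=4 sphere at (1.5, 3) slices to a regular 24-gon of circumradius 3.985 (√(r²−h²) with h=0.35 from center); the 25×20 cube at (-2, 2) contributes its full rectangle; Subtracting the remaining from the first: starting from the r=3.5 cylinder, the r=10.5 sphere at (13, 0) misses the remaining region (no effect); the r=4 sphere at (1.5, 3) partially overlaps it — only the 19.30 mm² overlap (of its 49.31 mm²) is removed, clipping the outline; the 25×20 cube at (-2, 2) misses the remaining region (no effect) — 1 connected region; the sphere at (2, 7) is not intersected at this z (|z−center|=8.350 > r=3); After the difference (first − rest): none of the subtracted shapes is present at this height, so that combined region is unchanged — 1 connected region. Overall, the cross-section is a single solid region. Island count = 1.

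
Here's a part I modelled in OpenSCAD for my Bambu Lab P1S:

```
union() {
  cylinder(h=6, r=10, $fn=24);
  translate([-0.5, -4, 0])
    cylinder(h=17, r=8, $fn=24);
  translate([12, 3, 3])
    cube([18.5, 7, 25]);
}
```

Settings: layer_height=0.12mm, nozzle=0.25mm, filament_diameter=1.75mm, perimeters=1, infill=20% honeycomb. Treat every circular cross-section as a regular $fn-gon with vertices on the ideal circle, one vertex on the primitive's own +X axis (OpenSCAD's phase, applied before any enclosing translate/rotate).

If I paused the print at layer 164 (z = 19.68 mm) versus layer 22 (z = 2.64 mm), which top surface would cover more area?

Layer 164 (z = 19.68): the cylinder does not reach this height (z outside [0, 6]); the cylinder at (-0.5, -4) is not intersected at this z (z outside [0, 17]); the cube at (12, 3) is present — its section is the full 18.5×7 rectangle (area 129.50 mm²); Taking the union: only the 18.5×7 cube at (12, 3) is present, so the union is just that shape — area = 129.50 mm². So its area = 129.50 mm². Layer 22 (z = 2.64): the cylinder: section is a regular 24-gon, circumradius r=10 (area = (24/2)·10.000²·sin(360°/24) = 310.58 mm²); the r=8 cylinder at (-0.5, -4) gives a regular 24-gon of circumradius 8 (constant along its height) (area = (24/2)·8.000²·sin(360°/24) = 198.77 mm²); the cube at (12, 3) does not reach this height (z outside [3, 28]); Combining (union): the regions partially overlap — summed areas 509.36 mm² minus the doubly-counted overlap 173.92 mm² gives 335.43 mm² — area = 335.43 mm². So its area = 335.43 mm². Layer 22 is larger (335.43 vs 129.50 mm²).

layer 22 (z = 2.64 mm)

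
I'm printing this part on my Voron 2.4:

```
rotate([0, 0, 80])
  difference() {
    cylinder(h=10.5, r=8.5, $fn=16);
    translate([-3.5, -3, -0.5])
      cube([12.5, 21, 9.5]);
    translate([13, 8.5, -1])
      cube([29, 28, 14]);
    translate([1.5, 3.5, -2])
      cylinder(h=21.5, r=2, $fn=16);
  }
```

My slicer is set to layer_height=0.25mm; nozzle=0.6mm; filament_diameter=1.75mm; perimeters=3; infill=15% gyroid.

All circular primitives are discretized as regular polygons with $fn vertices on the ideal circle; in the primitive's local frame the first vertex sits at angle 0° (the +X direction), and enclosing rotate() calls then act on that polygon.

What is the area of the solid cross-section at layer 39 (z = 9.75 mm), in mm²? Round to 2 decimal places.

208.95 mm²

At z = 9.75 mm: the cylinder: section is a regular 16-gon, circumradius r=8.5 (area = (16/2)·8.500²·sin(360°/16) = 221.19 mm²); the cube at (-3.5, -3) is absent (z outside [-0.5, 9]); the cube at (13, 8.5) is present — its section is the full 29×28 rectangle (area 812.00 mm²); the cylinder at (1.5, 3.5): section is a regular 16-gon, circumradius r=2 (area = (16/2)·2.000²·sin(360°/16) = 12.25 mm²); Subtracting the remaining from the first: starting from the r=8.5 cylinder (221.19 mm²), the 29×28 cube at (13, 8.5) misses the remaining region (no effect); the r=2 cylinder at (1.5, 3.5) lies wholly inside it (removes its full 12.25 mm² and its 12.49 mm outline becomes a hole wall) — area = 208.95 mm²; (rotated 80° about Z; rotation is an isometry so areas/perimeters/island counts are preserved). Overall, the cross-section is one region with 1 hole. Net area = 208.95 mm².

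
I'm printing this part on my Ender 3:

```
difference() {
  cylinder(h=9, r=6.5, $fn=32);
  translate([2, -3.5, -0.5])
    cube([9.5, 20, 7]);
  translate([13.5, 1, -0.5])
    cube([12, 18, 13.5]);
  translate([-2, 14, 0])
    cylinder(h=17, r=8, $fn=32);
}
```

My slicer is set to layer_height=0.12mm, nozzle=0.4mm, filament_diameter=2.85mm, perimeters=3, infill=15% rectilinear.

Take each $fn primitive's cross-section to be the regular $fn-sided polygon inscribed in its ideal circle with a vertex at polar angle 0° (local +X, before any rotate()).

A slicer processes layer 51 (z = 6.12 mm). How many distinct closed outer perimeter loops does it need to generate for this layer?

1

At z = 6.12 mm: the r=6.5 cylinder contributes a regular 32-gon of circumradius 6.5; the cube at (2, -3.5) (footprint 9.5×20) is included at this height; the cube at (13.5, 1) is present — its section is the full 12×18 rectangle; the r=8 cylinder at (-2, 14) gives a regular 32-gon of circumradius 8 (constant along its height); After the difference (first − rest): starting from the r=6.5 cylinder, the 9.5×20 cube at (2, -3.5) partially overlaps it — only the 34.74 mm² overlap (of its 190.00 mm²) is removed, clipping the outline; the 12×18 cube at (13.5, 1) misses the remaining region (no effect); the r=8 cylinder at (-2, 14) partially overlaps it — only the 0.62 mm² overlap (of its 199.77 mm²) is removed, clipping the outline — 1 connected region. The result has 1 disconnected region.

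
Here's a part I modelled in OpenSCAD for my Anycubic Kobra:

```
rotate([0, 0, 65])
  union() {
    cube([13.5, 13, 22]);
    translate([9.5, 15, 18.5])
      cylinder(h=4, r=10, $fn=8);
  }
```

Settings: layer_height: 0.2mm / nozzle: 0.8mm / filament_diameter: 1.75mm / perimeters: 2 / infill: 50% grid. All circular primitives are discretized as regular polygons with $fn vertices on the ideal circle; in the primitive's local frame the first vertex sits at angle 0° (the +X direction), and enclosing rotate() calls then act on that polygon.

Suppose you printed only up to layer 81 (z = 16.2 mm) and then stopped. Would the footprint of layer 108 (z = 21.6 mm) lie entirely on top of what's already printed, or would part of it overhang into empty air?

part overhangs

Compare the two slices. At z = 16.2: the cube (footprint 13.5×13) is included at this height (area 175.50 mm²); the cylinder at (9.5, 15) is absent (z outside [18.5, 22.5]); Combining (union): only the 13.5×13 cube is present, so the union is just that shape — area = 175.50 mm²; (rotated 65° about Z; rotation is an isometry so areas/perimeters/island counts are preserved). At z = 21.6: the cube is present — its section is the full 13.5×13 rectangle (area 175.50 mm²); the cylinder at (9.5, 15): section is a regular 8-gon, circumradius r=10 (area = (8/2)·10.000²·sin(360°/8) = 282.84 mm²); Combining (union): the regions partially overlap — summed areas 458.34 mm² minus the doubly-counted overlap 80.23 mm² gives 378.12 mm² — area = 378.12 mm²; (whole slice rotated 65° about Z — lengths, areas and connectivity unchanged). Checking containment: at z = 21.6 the cross-section extends beyond the z = 16.2 cross-section by about 202.62 mm².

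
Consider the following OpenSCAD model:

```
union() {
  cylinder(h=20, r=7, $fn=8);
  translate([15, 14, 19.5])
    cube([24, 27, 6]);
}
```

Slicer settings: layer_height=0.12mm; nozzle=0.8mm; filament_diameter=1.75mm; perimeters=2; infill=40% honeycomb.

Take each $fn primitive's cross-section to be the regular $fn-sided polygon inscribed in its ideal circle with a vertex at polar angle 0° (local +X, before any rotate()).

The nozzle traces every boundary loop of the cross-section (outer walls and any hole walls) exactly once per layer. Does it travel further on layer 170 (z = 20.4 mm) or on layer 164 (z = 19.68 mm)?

Layer 170 (z = 20.4): the cylinder is not intersected at this z (z outside [0, 20]); the 24×27 cube at (15, 14) contributes its full rectangle (perimeter 102.00 mm); Combining (union): only the 24×27 cube at (15, 14) is present, so the union is just that shape — boundary = 102.00 mm. So its perimeter = 102.00 mm. Layer 164 (z = 19.68): the r=7 cylinder contributes a regular 8-gon of circumradius 7 (perimeter = 2·8·7.000·sin(180°/8) = 42.86 mm); the cube at (15, 14) is present — its section is the full 24×27 rectangle (perimeter 102.00 mm); Taking the union: the 2 present regions are separate (no shared area or edge), so areas and boundary lengths simply add and each stays a separate island — boundary = 144.86 mm. So its perimeter = 144.86 mm. Layer 164 is larger (144.86 vs 102.00 mm).

layer 164 (z = 19.68 mm)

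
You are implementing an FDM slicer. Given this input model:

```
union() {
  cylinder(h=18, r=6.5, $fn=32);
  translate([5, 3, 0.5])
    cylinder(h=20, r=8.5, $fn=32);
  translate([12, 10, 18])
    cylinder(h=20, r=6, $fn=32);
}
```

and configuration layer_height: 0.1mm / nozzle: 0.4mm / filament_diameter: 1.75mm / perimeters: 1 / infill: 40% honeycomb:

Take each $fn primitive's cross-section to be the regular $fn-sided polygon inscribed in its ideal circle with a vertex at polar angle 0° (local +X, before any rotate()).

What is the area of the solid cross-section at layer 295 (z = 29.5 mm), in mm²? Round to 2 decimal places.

112.37 mm²

At z = 29.5 mm: the cylinder is not intersected at this z (z outside [0, 18]); the cylinder at (5, 3) is absent (z outside [0.5, 20.5]); the cylinder at (12, 10): section is a regular 32-gon, circumradius r=6 (area = (32/2)·6.000²·sin(360°/32) = 112.37 mm²); Merging all regions: only the r=6 cylinder at (12, 10) is present, so the union is just that shape — area = 112.37 mm². Overall, the cross-section is a single solid region. Net area = 112.37 mm².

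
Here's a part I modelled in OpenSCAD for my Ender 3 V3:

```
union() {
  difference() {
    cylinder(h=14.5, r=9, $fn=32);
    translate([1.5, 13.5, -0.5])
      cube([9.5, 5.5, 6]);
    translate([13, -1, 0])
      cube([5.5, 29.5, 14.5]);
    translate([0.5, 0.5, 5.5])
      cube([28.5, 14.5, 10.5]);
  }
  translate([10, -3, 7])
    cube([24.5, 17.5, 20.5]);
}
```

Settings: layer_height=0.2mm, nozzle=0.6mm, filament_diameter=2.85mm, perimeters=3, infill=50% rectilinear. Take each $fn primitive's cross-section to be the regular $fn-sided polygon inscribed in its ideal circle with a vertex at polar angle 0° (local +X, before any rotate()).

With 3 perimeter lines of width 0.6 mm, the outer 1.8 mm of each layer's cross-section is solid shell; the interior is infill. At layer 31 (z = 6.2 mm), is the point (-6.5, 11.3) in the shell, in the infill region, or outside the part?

outside

At z = 6.2 mm: the r=9 cylinder gives a regular 32-gon of circumradius 9 (constant along its height); the cube at (1.5, 13.5) does not reach this height (z outside [-0.5, 5.5]); the 5.5×29.5 cube at (13, -1) contributes its full rectangle; the cube at (0.5, 0.5) (footprint 28.5×14.5) is included at this height; Taking the first minus the rest: starting from the r=9 cylinder, the 5.5×29.5 cube at (13, -1) misses the remaining region (no effect); the 28.5×14.5 cube at (0.5, 0.5) partially overlaps it — only the 54.48 mm² overlap (of its 413.25 mm²) is removed, clipping the outline — 1 connected region; the cube at (10, -3) is not intersected at this z (z outside [7, 27.5]); Merging all regions: only that combined region is present, so the union is just that shape — 1 connected region. Overall, the cross-section is a single solid region. The nearest boundary edge runs (-5.00, 7.48)→(-3.44, 8.31); distance from the point to it = 4.07 mm. The point is not inside any of the regions above, so it lies outside the cross-section (4.07 mm from the nearest boundary).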